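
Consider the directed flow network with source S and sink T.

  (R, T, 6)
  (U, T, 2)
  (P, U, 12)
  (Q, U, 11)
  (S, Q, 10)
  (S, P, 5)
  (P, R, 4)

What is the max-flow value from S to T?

6

Augment S→P→R→T: bottleneck 4, flow now 4.
Augment S→P→U→T: bottleneck 1, flow now 5.
Augment S→Q→U→T: bottleneck 1, flow now 6.
No augmenting path remains; maximum flow = 6.
In the residual graph, reachable from S: {S, P, Q, U}.
Min-cut edges: P→R (4), U→T (2); capacity 4 + 2 = 6.
This cut is saturated, so no flow can exceed 6.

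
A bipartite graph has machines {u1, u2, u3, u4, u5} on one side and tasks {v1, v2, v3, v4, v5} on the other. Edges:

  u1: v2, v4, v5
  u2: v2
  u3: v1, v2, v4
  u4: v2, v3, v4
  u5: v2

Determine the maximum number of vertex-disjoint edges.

4

Unit-capacity flow: source→left, listed edges, right→sink; max matching = max flow.
Augmenting path u1→v2 (+1); matched 1.
Augmenting path u3→v1 (+1); matched 2.
Augmenting path u4→v3 (+1); matched 3.
Augmenting path u2→v2→u1→v4 (+1); matched 4.
No augmenting path remains; maximum matching = 4.
König certificate: {u1, u3, u4, v2} is a vertex cover of size 4 (every listed pair touches it), so no matching can be larger.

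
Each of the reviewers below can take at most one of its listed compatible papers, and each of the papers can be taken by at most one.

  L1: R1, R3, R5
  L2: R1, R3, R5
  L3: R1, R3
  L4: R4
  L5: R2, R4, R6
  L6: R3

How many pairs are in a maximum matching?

Unit-capacity flow: source→left, listed edges, right→sink; max matching = max flow.
Augmenting path L1→R1 (+1); matched 1.
Augmenting path L2→R3 (+1); matched 2.
Augmenting path L4→R4 (+1); matched 3.
Augmenting path L5→R2 (+1); matched 4.
Augmenting path L3→R1→L1→R5 (+1); matched 5.
No augmenting path remains; maximum matching = 5.
König certificate: {L4, L5, R1, R3, R5} is a vertex cover of size 5 (every listed pair touches it), so no matching can be larger.

5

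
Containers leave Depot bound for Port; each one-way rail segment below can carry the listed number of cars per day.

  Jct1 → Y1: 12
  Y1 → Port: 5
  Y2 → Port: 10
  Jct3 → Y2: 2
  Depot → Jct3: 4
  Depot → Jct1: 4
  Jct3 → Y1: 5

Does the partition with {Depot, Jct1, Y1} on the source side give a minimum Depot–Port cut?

Given cut capacity: 4 + 5 = 9.
Augment Depot→Jct1→Y1→Port: bottleneck 4, flow now 4.
Augment Depot→Jct3→Y1→Port: bottleneck 1, flow now 5.
Augment Depot→Jct3→Y2→Port: bottleneck 2, flow now 7.
No augmenting path remains; maximum flow = 7.
In the residual graph, reachable from Depot: {Depot, Jct1, Jct3, Y1}.
Min-cut edges: Jct3→Y2 (2), Y1→Port (5); capacity 2 + 5 = 7.
Cut capacity 9 exceeds the max flow 7, so it is not minimum.

No — its capacity is 9, but the minimum cut has capacity 7.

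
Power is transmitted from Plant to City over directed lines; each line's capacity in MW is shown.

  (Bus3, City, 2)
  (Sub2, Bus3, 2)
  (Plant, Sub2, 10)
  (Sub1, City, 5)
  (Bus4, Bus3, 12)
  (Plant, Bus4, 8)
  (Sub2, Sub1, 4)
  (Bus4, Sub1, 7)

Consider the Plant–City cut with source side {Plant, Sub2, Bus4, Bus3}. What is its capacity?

Edges leaving {Plant, Sub2, Bus4, Bus3}: Sub2→Sub1 (4), Bus4→Sub1 (7), Bus3→City (2).
Cut capacity = 4 + 7 + 2 = 13.

13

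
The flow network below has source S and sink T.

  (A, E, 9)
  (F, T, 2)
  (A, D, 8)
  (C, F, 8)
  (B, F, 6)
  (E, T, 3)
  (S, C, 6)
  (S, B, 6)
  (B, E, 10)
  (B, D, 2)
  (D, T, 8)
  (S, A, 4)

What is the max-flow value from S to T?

Augment S→A→D→T: bottleneck 4, flow now 4.
Augment S→B→D→T: bottleneck 2, flow now 6.
Augment S→B→E→T: bottleneck 3, flow now 9.
Augment S→B→F→T: bottleneck 1, flow now 10.
Augment S→C→F→T: bottleneck 1, flow now 11.
No augmenting path remains; maximum flow = 11.
In the residual graph, reachable from S: {S, B, C, E, F}.
Min-cut edges: S→A (4), B→D (2), E→T (3), F→T (2); capacity 4 + 2 + 3 + 2 = 11.
This cut is saturated, so no flow can exceed 11.

11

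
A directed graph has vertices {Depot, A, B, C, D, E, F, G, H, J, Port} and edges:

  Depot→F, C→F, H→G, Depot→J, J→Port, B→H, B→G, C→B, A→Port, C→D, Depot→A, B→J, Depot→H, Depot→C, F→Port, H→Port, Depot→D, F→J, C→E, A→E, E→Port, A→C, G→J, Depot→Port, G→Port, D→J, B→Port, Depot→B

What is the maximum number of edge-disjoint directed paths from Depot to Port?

7

Assign every edge capacity 1; by Menger, the answer equals the max flow.
Path Depot→Port (+1); total 1.
Path Depot→A→Port (+1); total 2.
Path Depot→B→Port (+1); total 3.
Path Depot→F→Port (+1); total 4.
Path Depot→H→Port (+1); total 5.
Path Depot→J→Port (+1); total 6.
Path Depot→C→E→Port (+1); total 7.
No residual Depot→Port path; max flow = 7.
Certifying cut of size 7: {Depot→A, Depot→B, Depot→C, Depot→F, Depot→H, Depot→Port, J→Port}.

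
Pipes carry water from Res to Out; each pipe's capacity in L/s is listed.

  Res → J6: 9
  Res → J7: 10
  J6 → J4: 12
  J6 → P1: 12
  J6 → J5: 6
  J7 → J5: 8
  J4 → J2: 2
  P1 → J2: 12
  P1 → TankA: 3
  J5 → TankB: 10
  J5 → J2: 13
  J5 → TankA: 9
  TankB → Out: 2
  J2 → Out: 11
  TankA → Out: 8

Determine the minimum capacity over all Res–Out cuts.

17

Augment Res→J6→J4→J2→Out: bottleneck 2, flow now 2.
Augment Res→J6→P1→J2→Out: bottleneck 7, flow now 9.
Augment Res→J7→J5→TankB→Out: bottleneck 2, flow now 11.
Augment Res→J7→J5→J2→Out: bottleneck 2, flow now 13.
Augment Res→J7→J5→TankA→Out: bottleneck 4, flow now 17.
No augmenting path remains; maximum flow = 17.
By max-flow min-cut, the minimum cut capacity equals the max flow.
In the residual graph, reachable from Res: {Res, J7}.
Min-cut edges: Res→J6 (9), J7→J5 (8); capacity 9 + 8 = 17.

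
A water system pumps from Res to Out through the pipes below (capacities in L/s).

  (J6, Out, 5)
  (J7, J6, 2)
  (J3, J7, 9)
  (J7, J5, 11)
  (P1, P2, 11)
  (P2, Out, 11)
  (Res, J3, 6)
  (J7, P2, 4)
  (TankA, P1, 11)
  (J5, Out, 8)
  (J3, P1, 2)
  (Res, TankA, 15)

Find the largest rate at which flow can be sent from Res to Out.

17

Augment Res→J3→J7→P2→Out: bottleneck 4, flow now 4.
Augment Res→J3→J7→J5→Out: bottleneck 2, flow now 6.
Augment Res→TankA→P1→P2→Out: bottleneck 7, flow now 13.
Augment Res→TankA→P1→P2→J7→J5→Out: bottleneck 4, flow now 17. (uses reverse residual edge)
No augmenting path remains; maximum flow = 17.
In the residual graph, reachable from Res: {Res, TankA}.
Min-cut edges: Res→J3 (6), TankA→P1 (11); capacity 6 + 11 = 17.
This cut is saturated, so no flow can exceed 17.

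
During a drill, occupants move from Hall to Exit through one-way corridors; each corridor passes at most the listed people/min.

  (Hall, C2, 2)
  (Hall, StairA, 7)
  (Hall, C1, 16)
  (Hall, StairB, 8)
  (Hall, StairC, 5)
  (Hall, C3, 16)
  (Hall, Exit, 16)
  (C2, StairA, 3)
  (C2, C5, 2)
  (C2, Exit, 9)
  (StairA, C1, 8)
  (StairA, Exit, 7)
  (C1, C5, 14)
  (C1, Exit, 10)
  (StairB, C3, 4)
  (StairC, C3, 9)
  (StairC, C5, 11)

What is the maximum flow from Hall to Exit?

Augment Hall→Exit: bottleneck 16, flow now 16.
Augment Hall→C2→Exit: bottleneck 2, flow now 18.
Augment Hall→StairA→Exit: bottleneck 7, flow now 25.
Augment Hall→C1→Exit: bottleneck 10, flow now 35.
No augmenting path remains; maximum flow = 35.
In the residual graph, reachable from Hall: {Hall, C1, StairB, StairC, C3, C5}.
Min-cut edges: Hall→C2 (2), Hall→StairA (7), Hall→Exit (16), C1→Exit (10); capacity 2 + 7 + 16 + 10 = 35.
This cut is saturated, so no flow can exceed 35.

35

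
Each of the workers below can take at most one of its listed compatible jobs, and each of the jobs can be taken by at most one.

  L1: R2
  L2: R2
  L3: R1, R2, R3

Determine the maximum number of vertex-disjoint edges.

2

Unit-capacity flow: source→left, listed edges, right→sink; max matching = max flow.
Augmenting path L1→R2 (+1); matched 1.
Augmenting path L3→R1 (+1); matched 2.
No augmenting path remains; maximum matching = 2.
König certificate: {L3, R2} is a vertex cover of size 2 (every listed pair touches it), so no matching can be larger.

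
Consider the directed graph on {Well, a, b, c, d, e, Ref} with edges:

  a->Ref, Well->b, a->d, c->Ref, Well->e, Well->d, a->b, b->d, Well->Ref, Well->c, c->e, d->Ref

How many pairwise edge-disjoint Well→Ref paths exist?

3

Assign every edge capacity 1; by Menger, the answer equals the max flow.
Path Well→Ref (+1); total 1.
Path Well→c→Ref (+1); total 2.
Path Well→d→Ref (+1); total 3.
No residual Well→Ref path; max flow = 3.
Certifying cut of size 3: {Well→Ref, Well→c, d→Ref}.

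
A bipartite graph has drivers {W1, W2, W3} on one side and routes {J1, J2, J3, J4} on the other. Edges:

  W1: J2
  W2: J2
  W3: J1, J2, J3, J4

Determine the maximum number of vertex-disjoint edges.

2

Unit-capacity flow: source→left, listed edges, right→sink; max matching = max flow.
Augmenting path W1→J2 (+1); matched 1.
Augmenting path W3→J1 (+1); matched 2.
No augmenting path remains; maximum matching = 2.
König certificate: {W3, J2} is a vertex cover of size 2 (every listed pair touches it), so no matching can be larger.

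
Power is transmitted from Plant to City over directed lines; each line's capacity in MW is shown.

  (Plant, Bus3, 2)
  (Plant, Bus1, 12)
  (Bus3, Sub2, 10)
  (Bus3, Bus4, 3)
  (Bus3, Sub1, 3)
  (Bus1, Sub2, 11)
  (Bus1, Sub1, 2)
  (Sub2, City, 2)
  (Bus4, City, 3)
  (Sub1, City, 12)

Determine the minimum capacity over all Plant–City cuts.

6

Augment Plant→Bus3→Sub2→City: bottleneck 2, flow now 2.
Augment Plant→Bus1→Sub1→City: bottleneck 2, flow now 4.
Augment Plant→Bus1→Sub2→Bus3→Bus4→City: bottleneck 2, flow now 6. (uses reverse residual edge)
No augmenting path remains; maximum flow = 6.
By max-flow min-cut, the minimum cut capacity equals the max flow.
In the residual graph, reachable from Plant: {Plant, Bus1, Sub2}.
Min-cut edges: Plant→Bus3 (2), Bus1→Sub1 (2), Sub2→City (2); capacity 2 + 2 + 2 = 6.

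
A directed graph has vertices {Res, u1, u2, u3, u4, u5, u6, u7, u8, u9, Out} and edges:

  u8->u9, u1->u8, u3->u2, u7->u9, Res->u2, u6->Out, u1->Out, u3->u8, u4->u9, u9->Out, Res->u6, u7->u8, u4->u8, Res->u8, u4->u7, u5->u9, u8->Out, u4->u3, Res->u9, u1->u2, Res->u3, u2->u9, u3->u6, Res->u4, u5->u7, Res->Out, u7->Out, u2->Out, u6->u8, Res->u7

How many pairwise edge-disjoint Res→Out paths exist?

Assign every edge capacity 1; by Menger, the answer equals the max flow.
Path Res→Out (+1); total 1.
Path Res→u2→Out (+1); total 2.
Path Res→u6→Out (+1); total 3.
Path Res→u7→Out (+1); total 4.
Path Res→u8→Out (+1); total 5.
Path Res→u9→Out (+1); total 6.
No residual Res→Out path; max flow = 6.
Certifying cut of size 6: {Res→Out, u2→Out, u6→Out, u7→Out, u8→Out, u9→Out}.

6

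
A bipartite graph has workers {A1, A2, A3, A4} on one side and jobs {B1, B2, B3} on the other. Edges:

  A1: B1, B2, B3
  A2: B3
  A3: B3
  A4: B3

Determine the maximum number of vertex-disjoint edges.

2

Unit-capacity flow: source→left, listed edges, right→sink; max matching = max flow.
Augmenting path A1→B1 (+1); matched 1.
Augmenting path A2→B3 (+1); matched 2.
No augmenting path remains; maximum matching = 2.
König certificate: {A1, B3} is a vertex cover of size 2 (every listed pair touches it), so no matching can be larger.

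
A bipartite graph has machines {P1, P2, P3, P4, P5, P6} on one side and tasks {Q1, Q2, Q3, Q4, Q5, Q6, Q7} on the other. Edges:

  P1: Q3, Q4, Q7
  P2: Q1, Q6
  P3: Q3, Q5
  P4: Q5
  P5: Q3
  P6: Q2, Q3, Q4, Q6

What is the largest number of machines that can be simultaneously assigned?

5

Unit-capacity flow: source→left, listed edges, right→sink; max matching = max flow.
Augmenting path P1→Q3 (+1); matched 1.
Augmenting path P2→Q1 (+1); matched 2.
Augmenting path P3→Q5 (+1); matched 3.
Augmenting path P6→Q2 (+1); matched 4.
Augmenting path P5→Q3→P1→Q4 (+1); matched 5.
No augmenting path remains; maximum matching = 5.
König certificate: {P1, P2, P6, Q3, Q5} is a vertex cover of size 5 (every listed pair touches it), so no matching can be larger.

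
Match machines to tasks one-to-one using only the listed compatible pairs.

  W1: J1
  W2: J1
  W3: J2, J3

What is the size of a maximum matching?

Unit-capacity flow: source→left, listed edges, right→sink; max matching = max flow.
Augmenting path W1→J1 (+1); matched 1.
Augmenting path W3→J2 (+1); matched 2.
No augmenting path remains; maximum matching = 2.
König certificate: {W3, J1} is a vertex cover of size 2 (every listed pair touches it), so no matching can be larger.

2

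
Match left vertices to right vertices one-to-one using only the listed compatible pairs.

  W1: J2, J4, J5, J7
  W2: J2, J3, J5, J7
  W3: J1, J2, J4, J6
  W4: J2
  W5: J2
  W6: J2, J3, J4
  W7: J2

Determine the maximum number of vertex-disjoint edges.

Unit-capacity flow: source→left, listed edges, right→sink; max matching = max flow.
Augmenting path W1→J2 (+1); matched 1.
Augmenting path W2→J3 (+1); matched 2.
Augmenting path W3→J1 (+1); matched 3.
Augmenting path W6→J4 (+1); matched 4.
Augmenting path W4→J2→W1→J5 (+1); matched 5.
No augmenting path remains; maximum matching = 5.
König certificate: {W1, W2, W3, W6, J2} is a vertex cover of size 5 (every listed pair touches it), so no matching can be larger.

5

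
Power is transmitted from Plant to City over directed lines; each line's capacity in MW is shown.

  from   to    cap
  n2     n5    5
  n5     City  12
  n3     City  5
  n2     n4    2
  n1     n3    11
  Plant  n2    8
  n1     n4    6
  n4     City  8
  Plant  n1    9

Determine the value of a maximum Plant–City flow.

16

Augment Plant→n1→n3→City: bottleneck 5, flow now 5.
Augment Plant→n1→n4→City: bottleneck 4, flow now 9.
Augment Plant→n2→n4→City: bottleneck 2, flow now 11.
Augment Plant→n2→n5→City: bottleneck 5, flow now 16.
No augmenting path remains; maximum flow = 16.
In the residual graph, reachable from Plant: {Plant, n2}.
Min-cut edges: Plant→n1 (9), n2→n4 (2), n2→n5 (5); capacity 9 + 2 + 5 = 16.
This cut is saturated, so no flow can exceed 16.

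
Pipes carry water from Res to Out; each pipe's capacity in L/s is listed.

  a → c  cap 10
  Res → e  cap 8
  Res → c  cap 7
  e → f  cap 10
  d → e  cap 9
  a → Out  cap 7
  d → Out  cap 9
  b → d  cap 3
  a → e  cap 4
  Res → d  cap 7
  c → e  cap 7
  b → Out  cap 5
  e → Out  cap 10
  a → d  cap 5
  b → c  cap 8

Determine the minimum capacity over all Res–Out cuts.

17

Augment Res→d→Out: bottleneck 7, flow now 7.
Augment Res→e→Out: bottleneck 8, flow now 15.
Augment Res→c→e→Out: bottleneck 2, flow now 17.
No augmenting path remains; maximum flow = 17.
By max-flow min-cut, the minimum cut capacity equals the max flow.
In the residual graph, reachable from Res: {Res, c, e, f}.
Min-cut edges: Res→d (7), e→Out (10); capacity 7 + 10 = 17.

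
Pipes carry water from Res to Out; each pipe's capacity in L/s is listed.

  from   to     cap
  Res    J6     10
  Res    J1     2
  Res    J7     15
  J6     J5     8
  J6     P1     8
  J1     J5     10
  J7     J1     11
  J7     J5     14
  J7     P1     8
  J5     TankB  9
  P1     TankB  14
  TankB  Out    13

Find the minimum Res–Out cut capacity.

13

Augment Res→J6→J5→TankB→Out: bottleneck 8, flow now 8.
Augment Res→J6→P1→TankB→Out: bottleneck 2, flow now 10.
Augment Res→J1→J5→TankB→Out: bottleneck 1, flow now 11.
Augment Res→J7→P1→TankB→Out: bottleneck 2, flow now 13.
No augmenting path remains; maximum flow = 13.
By max-flow min-cut, the minimum cut capacity equals the max flow.
In the residual graph, reachable from Res: {Res, J6, J1, J7, J5, P1, TankB}.
Min-cut edges: TankB→Out (13); capacity 13 = 13.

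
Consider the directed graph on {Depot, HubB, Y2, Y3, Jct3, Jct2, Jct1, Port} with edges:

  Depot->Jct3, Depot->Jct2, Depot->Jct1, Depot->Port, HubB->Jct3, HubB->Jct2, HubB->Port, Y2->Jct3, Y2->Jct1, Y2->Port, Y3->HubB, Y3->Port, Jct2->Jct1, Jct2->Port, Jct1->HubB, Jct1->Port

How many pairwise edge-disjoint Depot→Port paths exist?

Assign every edge capacity 1; by Menger, the answer equals the max flow.
Path Depot→Port (+1); total 1.
Path Depot→Jct2→Port (+1); total 2.
Path Depot→Jct1→Port (+1); total 3.
No residual Depot→Port path; max flow = 3.
Certifying cut of size 3: {Depot→Jct1, Depot→Jct2, Depot→Port}.

3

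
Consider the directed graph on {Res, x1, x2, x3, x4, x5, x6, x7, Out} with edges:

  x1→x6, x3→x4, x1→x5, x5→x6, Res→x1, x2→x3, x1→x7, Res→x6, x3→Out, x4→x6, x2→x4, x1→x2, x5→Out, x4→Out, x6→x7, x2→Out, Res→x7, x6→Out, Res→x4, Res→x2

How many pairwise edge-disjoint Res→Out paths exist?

Assign every edge capacity 1; by Menger, the answer equals the max flow.
Path Res→x2→Out (+1); total 1.
Path Res→x4→Out (+1); total 2.
Path Res→x6→Out (+1); total 3.
Path Res→x1→x5→Out (+1); total 4.
No residual Res→Out path; max flow = 4.
Certifying cut of size 4: {Res→x1, Res→x2, Res→x4, Res→x6}.

4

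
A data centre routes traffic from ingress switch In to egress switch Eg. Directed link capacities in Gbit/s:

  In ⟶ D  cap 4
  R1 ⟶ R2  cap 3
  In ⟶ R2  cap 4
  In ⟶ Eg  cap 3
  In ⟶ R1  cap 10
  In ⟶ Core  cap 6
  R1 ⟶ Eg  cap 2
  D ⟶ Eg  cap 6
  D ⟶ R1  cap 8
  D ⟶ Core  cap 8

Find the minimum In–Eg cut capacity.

9

Augment In→Eg: bottleneck 3, flow now 3.
Augment In→D→Eg: bottleneck 4, flow now 7.
Augment In→R1→Eg: bottleneck 2, flow now 9.
No augmenting path remains; maximum flow = 9.
By max-flow min-cut, the minimum cut capacity equals the max flow.
In the residual graph, reachable from In: {In, R1, Core, R2}.
Min-cut edges: In→D (4), In→Eg (3), R1→Eg (2); capacity 4 + 3 + 2 = 9.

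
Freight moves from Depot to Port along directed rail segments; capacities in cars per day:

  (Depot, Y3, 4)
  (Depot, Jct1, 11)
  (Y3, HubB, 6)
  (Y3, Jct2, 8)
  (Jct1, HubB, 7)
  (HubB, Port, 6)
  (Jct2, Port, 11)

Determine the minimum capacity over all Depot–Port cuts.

Augment Depot→Y3→HubB→Port: bottleneck 4, flow now 4.
Augment Depot→Jct1→HubB→Port: bottleneck 2, flow now 6.
Augment Depot→Jct1→HubB→Y3→Jct2→Port: bottleneck 4, flow now 10. (uses reverse residual edge)
No augmenting path remains; maximum flow = 10.
By max-flow min-cut, the minimum cut capacity equals the max flow.
In the residual graph, reachable from Depot: {Depot, Jct1, HubB}.
Min-cut edges: Depot→Y3 (4), HubB→Port (6); capacity 4 + 6 = 10.

10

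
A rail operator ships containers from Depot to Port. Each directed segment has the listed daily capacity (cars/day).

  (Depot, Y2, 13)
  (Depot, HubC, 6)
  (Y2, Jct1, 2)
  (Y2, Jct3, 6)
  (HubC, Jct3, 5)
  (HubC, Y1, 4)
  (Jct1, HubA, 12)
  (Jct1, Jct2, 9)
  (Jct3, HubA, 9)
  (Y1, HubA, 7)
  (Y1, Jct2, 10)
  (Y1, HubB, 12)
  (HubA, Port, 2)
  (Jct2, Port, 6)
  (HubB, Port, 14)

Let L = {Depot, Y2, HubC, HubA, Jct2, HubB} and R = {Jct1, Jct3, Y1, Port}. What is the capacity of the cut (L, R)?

39

Edges leaving {Depot, Y2, HubC, HubA, Jct2, HubB}: Y2→Jct1 (2), Y2→Jct3 (6), HubC→Jct3 (5), HubC→Y1 (4), HubA→Port (2), Jct2→Port (6), HubB→Port (14).
Cut capacity = 2 + 6 + 5 + 4 + 2 + 6 + 14 = 39.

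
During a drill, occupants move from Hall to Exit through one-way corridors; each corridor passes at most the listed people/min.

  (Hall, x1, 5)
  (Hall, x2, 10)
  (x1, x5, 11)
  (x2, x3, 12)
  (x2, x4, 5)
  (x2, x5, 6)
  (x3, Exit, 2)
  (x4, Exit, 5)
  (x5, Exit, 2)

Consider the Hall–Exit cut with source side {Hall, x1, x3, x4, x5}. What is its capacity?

19

Edges leaving {Hall, x1, x3, x4, x5}: Hall→x2 (10), x3→Exit (2), x4→Exit (5), x5→Exit (2).
Cut capacity = 10 + 2 + 5 + 2 = 19.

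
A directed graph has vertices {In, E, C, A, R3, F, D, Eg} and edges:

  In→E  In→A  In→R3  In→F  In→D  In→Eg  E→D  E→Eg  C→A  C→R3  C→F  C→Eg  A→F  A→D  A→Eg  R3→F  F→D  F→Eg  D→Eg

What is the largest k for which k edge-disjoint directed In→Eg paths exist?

Assign every edge capacity 1; by Menger, the answer equals the max flow.
Path In→Eg (+1); total 1.
Path In→E→Eg (+1); total 2.
Path In→A→Eg (+1); total 3.
Path In→F→Eg (+1); total 4.
Path In→D→Eg (+1); total 5.
No residual In→Eg path; max flow = 5.
Certifying cut of size 5: {D→Eg, F→Eg, In→A, In→E, In→Eg}.

5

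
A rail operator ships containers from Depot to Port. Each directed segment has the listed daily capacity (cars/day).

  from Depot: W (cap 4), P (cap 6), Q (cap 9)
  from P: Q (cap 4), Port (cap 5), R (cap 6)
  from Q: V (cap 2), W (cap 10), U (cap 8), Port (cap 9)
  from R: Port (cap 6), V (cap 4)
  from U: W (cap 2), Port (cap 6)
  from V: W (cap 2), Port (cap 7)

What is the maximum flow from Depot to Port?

15

Augment Depot→P→Port: bottleneck 5, flow now 5.
Augment Depot→Q→Port: bottleneck 9, flow now 14.
Augment Depot→P→R→Port: bottleneck 1, flow now 15.
No augmenting path remains; maximum flow = 15.
In the residual graph, reachable from Depot: {Depot, W}.
Min-cut edges: Depot→P (6), Depot→Q (9); capacity 6 + 9 = 15.
This cut is saturated, so no flow can exceed 15.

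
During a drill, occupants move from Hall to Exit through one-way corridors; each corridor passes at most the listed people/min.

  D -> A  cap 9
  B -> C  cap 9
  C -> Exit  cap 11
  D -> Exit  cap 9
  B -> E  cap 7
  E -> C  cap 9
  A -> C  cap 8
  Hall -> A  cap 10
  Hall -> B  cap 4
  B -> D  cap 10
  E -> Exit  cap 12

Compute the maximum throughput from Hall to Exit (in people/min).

Augment Hall→A→C→Exit: bottleneck 8, flow now 8.
Augment Hall→B→C→Exit: bottleneck 3, flow now 11.
Augment Hall→B→D→Exit: bottleneck 1, flow now 12.
No augmenting path remains; maximum flow = 12.
In the residual graph, reachable from Hall: {Hall, A}.
Min-cut edges: Hall→B (4), A→C (8); capacity 4 + 8 = 12.
This cut is saturated, so no flow can exceed 12.

12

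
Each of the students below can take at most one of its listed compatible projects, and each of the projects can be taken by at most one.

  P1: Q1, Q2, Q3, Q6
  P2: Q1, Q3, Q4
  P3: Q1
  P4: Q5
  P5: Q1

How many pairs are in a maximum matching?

4

Unit-capacity flow: source→left, listed edges, right→sink; max matching = max flow.
Augmenting path P1→Q1 (+1); matched 1.
Augmenting path P2→Q3 (+1); matched 2.
Augmenting path P4→Q5 (+1); matched 3.
Augmenting path P3→Q1→P1→Q2 (+1); matched 4.
No augmenting path remains; maximum matching = 4.
König certificate: {P1, P2, P4, Q1} is a vertex cover of size 4 (every listed pair touches it), so no matching can be larger.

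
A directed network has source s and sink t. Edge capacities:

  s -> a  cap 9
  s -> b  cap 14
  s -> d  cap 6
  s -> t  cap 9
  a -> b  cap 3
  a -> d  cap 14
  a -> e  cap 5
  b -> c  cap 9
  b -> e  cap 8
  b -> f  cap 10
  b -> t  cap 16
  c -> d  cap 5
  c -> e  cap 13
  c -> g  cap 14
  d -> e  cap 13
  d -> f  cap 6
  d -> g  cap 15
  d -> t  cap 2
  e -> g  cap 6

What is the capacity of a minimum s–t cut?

Augment s→t: bottleneck 9, flow now 9.
Augment s→b→t: bottleneck 14, flow now 23.
Augment s→d→t: bottleneck 2, flow now 25.
Augment s→a→b→t: bottleneck 2, flow now 27.
No augmenting path remains; maximum flow = 27.
By max-flow min-cut, the minimum cut capacity equals the max flow.
In the residual graph, reachable from s: {s, a, b, c, d, e, f, g}.
Min-cut edges: s→t (9), b→t (16), d→t (2); capacity 9 + 16 + 2 = 27.

27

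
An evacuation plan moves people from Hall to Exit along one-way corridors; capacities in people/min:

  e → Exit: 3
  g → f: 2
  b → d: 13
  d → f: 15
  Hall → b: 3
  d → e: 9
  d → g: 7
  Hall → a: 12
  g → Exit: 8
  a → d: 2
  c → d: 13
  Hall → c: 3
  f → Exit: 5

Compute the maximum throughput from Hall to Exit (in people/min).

Augment Hall→a→d→e→Exit: bottleneck 2, flow now 2.
Augment Hall→b→d→e→Exit: bottleneck 1, flow now 3.
Augment Hall→b→d→f→Exit: bottleneck 2, flow now 5.
Augment Hall→c→d→f→Exit: bottleneck 3, flow now 8.
No augmenting path remains; maximum flow = 8.
In the residual graph, reachable from Hall: {Hall, a}.
Min-cut edges: Hall→b (3), Hall→c (3), a→d (2); capacity 3 + 3 + 2 = 8.
This cut is saturated, so no flow can exceed 8.

8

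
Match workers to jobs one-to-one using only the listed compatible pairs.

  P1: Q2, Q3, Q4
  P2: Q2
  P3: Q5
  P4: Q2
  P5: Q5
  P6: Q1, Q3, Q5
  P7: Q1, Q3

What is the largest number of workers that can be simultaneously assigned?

Unit-capacity flow: source→left, listed edges, right→sink; max matching = max flow.
Augmenting path P1→Q2 (+1); matched 1.
Augmenting path P3→Q5 (+1); matched 2.
Augmenting path P6→Q1 (+1); matched 3.
Augmenting path P7→Q3 (+1); matched 4.
Augmenting path P2→Q2→P1→Q4 (+1); matched 5.
No augmenting path remains; maximum matching = 5.
König certificate: {P1, P6, P7, Q2, Q5} is a vertex cover of size 5 (every listed pair touches it), so no matching can be larger.

5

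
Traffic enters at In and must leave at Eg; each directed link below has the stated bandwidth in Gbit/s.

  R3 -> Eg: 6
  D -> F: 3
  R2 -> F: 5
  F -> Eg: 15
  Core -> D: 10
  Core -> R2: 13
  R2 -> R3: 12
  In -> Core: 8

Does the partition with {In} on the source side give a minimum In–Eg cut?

Yes — it is a minimum cut (capacity 8).

Given cut capacity: 8 = 8.
Augment In→Core→D→F→Eg: bottleneck 3, flow now 3.
Augment In→Core→R2→F→Eg: bottleneck 5, flow now 8.
No augmenting path remains; maximum flow = 8.
Cut capacity 8 equals the max flow, so it is a minimum cut.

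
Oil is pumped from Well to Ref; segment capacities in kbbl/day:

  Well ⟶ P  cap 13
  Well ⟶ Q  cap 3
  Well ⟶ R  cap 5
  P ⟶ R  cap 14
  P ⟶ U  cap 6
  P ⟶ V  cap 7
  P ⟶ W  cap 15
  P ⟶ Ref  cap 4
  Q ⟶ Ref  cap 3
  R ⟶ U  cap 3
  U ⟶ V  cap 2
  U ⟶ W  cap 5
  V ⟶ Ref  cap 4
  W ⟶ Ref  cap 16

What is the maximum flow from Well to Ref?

Augment Well→P→Ref: bottleneck 4, flow now 4.
Augment Well→Q→Ref: bottleneck 3, flow now 7.
Augment Well→P→V→Ref: bottleneck 4, flow now 11.
Augment Well→P→W→Ref: bottleneck 5, flow now 16.
Augment Well→R→U→W→Ref: bottleneck 3, flow now 19.
No augmenting path remains; maximum flow = 19.
In the residual graph, reachable from Well: {Well, R}.
Min-cut edges: Well→P (13), Well→Q (3), R→U (3); capacity 13 + 3 + 3 = 19.
This cut is saturated, so no flow can exceed 19.

19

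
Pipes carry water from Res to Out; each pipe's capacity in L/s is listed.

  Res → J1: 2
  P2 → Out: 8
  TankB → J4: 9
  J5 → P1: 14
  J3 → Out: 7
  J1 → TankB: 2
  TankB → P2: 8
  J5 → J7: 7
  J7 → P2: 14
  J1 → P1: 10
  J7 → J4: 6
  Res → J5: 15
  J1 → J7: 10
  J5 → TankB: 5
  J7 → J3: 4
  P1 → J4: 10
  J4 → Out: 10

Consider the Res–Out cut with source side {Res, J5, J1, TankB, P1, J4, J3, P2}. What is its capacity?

42

Edges leaving {Res, J5, J1, TankB, P1, J4, J3, P2}: J5→J7 (7), J1→J7 (10), J4→Out (10), J3→Out (7), P2→Out (8).
Cut capacity = 7 + 10 + 10 + 7 + 8 = 42.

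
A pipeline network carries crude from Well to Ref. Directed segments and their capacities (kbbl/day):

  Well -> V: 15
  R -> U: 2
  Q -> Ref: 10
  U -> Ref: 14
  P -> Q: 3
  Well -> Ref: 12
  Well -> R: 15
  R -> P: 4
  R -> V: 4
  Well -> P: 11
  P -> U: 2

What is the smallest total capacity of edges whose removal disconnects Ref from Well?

Augment Well→Ref: bottleneck 12, flow now 12.
Augment Well→P→Q→Ref: bottleneck 3, flow now 15.
Augment Well→P→U→Ref: bottleneck 2, flow now 17.
Augment Well→R→U→Ref: bottleneck 2, flow now 19.
No augmenting path remains; maximum flow = 19.
By max-flow min-cut, the minimum cut capacity equals the max flow.
In the residual graph, reachable from Well: {Well, P, R, V}.
Min-cut edges: Well→Ref (12), P→Q (3), P→U (2), R→U (2); capacity 12 + 3 + 2 + 2 = 19.

19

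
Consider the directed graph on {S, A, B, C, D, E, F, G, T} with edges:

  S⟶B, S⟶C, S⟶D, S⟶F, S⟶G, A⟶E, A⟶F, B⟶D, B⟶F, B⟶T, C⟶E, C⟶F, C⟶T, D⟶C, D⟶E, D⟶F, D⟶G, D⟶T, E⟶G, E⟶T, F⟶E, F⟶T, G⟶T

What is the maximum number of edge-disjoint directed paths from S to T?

Assign every edge capacity 1; by Menger, the answer equals the max flow.
Path S→B→T (+1); total 1.
Path S→C→T (+1); total 2.
Path S→D→T (+1); total 3.
Path S→F→T (+1); total 4.
Path S→G→T (+1); total 5.
No residual S→T path; max flow = 5.
Certifying cut of size 5: {S→B, S→C, S→D, S→F, S→G}.

5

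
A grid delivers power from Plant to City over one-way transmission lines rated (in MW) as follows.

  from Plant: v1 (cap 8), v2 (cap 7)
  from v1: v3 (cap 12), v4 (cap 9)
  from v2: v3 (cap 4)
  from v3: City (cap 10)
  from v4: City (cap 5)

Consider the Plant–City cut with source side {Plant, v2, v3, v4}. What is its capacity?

23

Edges leaving {Plant, v2, v3, v4}: Plant→v1 (8), v3→City (10), v4→City (5).
Cut capacity = 8 + 10 + 5 = 23.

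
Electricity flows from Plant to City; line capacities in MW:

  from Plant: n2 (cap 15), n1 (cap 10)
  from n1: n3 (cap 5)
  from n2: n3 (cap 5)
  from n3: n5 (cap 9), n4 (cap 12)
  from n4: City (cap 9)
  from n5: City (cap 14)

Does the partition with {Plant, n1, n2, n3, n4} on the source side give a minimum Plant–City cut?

Given cut capacity: 9 + 9 = 18.
Augment Plant→n1→n3→n4→City: bottleneck 5, flow now 5.
Augment Plant→n2→n3→n4→City: bottleneck 4, flow now 9.
Augment Plant→n2→n3→n5→City: bottleneck 1, flow now 10.
No augmenting path remains; maximum flow = 10.
In the residual graph, reachable from Plant: {Plant, n1, n2}.
Min-cut edges: n1→n3 (5), n2→n3 (5); capacity 5 + 5 = 10.
Cut capacity 18 exceeds the max flow 10, so it is not minimum.

No — its capacity is 18, but the minimum cut has capacity 10.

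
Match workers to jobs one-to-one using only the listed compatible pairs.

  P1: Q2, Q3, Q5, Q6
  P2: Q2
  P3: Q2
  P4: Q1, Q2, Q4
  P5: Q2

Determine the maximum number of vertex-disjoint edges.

3

Unit-capacity flow: source→left, listed edges, right→sink; max matching = max flow.
Augmenting path P1→Q2 (+1); matched 1.
Augmenting path P4→Q1 (+1); matched 2.
Augmenting path P2→Q2→P1→Q3 (+1); matched 3.
No augmenting path remains; maximum matching = 3.
König certificate: {P1, P4, Q2} is a vertex cover of size 3 (every listed pair touches it), so no matching can be larger.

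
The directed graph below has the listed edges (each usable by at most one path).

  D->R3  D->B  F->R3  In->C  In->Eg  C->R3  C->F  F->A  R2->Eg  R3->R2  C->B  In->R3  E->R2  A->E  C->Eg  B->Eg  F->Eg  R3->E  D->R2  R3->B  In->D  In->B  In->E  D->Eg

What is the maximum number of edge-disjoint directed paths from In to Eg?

Assign every edge capacity 1; by Menger, the answer equals the max flow.
Path In→Eg (+1); total 1.
Path In→D→Eg (+1); total 2.
Path In→C→Eg (+1); total 3.
Path In→B→Eg (+1); total 4.
Path In→R3→R2→Eg (+1); total 5.
No residual In→Eg path; max flow = 5.
Certifying cut of size 5: {B→Eg, In→C, In→D, In→Eg, R2→Eg}.

5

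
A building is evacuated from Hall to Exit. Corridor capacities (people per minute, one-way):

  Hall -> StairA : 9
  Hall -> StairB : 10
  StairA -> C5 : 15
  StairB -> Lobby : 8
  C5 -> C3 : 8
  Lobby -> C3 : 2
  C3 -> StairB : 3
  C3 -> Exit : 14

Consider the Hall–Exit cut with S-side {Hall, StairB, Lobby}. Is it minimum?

Given cut capacity: 9 + 2 = 11.
Augment Hall→StairA→C5→C3→Exit: bottleneck 8, flow now 8.
Augment Hall→StairB→Lobby→C3→Exit: bottleneck 2, flow now 10.
No augmenting path remains; maximum flow = 10.
In the residual graph, reachable from Hall: {Hall, StairA, StairB, C5, Lobby}.
Min-cut edges: C5→C3 (8), Lobby→C3 (2); capacity 8 + 2 = 10.
Cut capacity 11 exceeds the max flow 10, so it is not minimum.

No — its capacity is 11, but the minimum cut has capacity 10.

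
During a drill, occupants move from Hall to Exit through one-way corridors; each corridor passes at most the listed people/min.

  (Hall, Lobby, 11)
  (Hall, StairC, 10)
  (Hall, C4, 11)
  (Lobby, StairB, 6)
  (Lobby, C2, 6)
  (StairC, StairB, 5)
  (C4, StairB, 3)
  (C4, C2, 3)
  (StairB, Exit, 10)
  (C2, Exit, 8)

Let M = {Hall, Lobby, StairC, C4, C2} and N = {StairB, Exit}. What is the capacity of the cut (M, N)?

22

Edges leaving {Hall, Lobby, StairC, C4, C2}: Lobby→StairB (6), StairC→StairB (5), C4→StairB (3), C2→Exit (8).
Cut capacity = 6 + 5 + 3 + 8 = 22.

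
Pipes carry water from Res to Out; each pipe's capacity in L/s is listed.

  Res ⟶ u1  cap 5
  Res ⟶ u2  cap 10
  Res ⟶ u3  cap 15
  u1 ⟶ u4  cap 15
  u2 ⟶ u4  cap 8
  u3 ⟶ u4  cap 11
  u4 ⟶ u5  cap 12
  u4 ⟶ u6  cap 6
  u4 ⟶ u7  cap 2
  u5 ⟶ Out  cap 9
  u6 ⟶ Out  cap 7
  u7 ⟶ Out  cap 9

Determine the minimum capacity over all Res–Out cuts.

17

Augment Res→u1→u4→u5→Out: bottleneck 5, flow now 5.
Augment Res→u2→u4→u5→Out: bottleneck 4, flow now 9.
Augment Res→u2→u4→u6→Out: bottleneck 4, flow now 13.
Augment Res→u3→u4→u6→Out: bottleneck 2, flow now 15.
Augment Res→u3→u4→u7→Out: bottleneck 2, flow now 17.
No augmenting path remains; maximum flow = 17.
By max-flow min-cut, the minimum cut capacity equals the max flow.
In the residual graph, reachable from Res: {Res, u1, u2, u3, u4, u5}.
Min-cut edges: u4→u6 (6), u4→u7 (2), u5→Out (9); capacity 6 + 2 + 9 = 17.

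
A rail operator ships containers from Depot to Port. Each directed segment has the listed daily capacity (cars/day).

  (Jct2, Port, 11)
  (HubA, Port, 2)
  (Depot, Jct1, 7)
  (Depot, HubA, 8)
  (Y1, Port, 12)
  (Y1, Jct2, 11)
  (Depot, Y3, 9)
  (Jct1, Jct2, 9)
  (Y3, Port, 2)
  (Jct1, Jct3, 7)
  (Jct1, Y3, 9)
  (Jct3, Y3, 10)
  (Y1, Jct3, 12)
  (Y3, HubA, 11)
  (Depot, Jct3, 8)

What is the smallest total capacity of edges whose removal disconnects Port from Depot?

Augment Depot→Y3→Port: bottleneck 2, flow now 2.
Augment Depot→HubA→Port: bottleneck 2, flow now 4.
Augment Depot→Jct1→Jct2→Port: bottleneck 7, flow now 11.
No augmenting path remains; maximum flow = 11.
By max-flow min-cut, the minimum cut capacity equals the max flow.
In the residual graph, reachable from Depot: {Depot, Jct3, Y3, HubA}.
Min-cut edges: Depot→Jct1 (7), Y3→Port (2), HubA→Port (2); capacity 7 + 2 + 2 = 11.

11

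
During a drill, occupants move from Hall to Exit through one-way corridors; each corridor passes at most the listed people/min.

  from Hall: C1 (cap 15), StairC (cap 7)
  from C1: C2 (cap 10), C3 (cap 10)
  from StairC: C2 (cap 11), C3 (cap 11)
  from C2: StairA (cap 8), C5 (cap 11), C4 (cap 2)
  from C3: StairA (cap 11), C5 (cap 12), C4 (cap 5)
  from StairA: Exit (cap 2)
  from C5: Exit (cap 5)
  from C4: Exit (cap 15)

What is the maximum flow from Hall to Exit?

14

Augment Hall→C1→C2→StairA→Exit: bottleneck 2, flow now 2.
Augment Hall→C1→C2→C5→Exit: bottleneck 5, flow now 7.
Augment Hall→C1→C2→C4→Exit: bottleneck 2, flow now 9.
Augment Hall→C1→C3→C4→Exit: bottleneck 5, flow now 14.
No augmenting path remains; maximum flow = 14.
In the residual graph, reachable from Hall: {Hall, C1, StairC, C2, C3, StairA, C5}.
Min-cut edges: C2→C4 (2), C3→C4 (5), StairA→Exit (2), C5→Exit (5); capacity 2 + 5 + 2 + 5 = 14.
This cut is saturated, so no flow can exceed 14.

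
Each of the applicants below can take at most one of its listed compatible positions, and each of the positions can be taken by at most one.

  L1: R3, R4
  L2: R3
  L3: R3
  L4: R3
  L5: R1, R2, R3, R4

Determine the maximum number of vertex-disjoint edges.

3

Unit-capacity flow: source→left, listed edges, right→sink; max matching = max flow.
Augmenting path L1→R3 (+1); matched 1.
Augmenting path L5→R1 (+1); matched 2.
Augmenting path L2→R3→L1→R4 (+1); matched 3.
No augmenting path remains; maximum matching = 3.
König certificate: {L1, L5, R3} is a vertex cover of size 3 (every listed pair touches it), so no matching can be larger.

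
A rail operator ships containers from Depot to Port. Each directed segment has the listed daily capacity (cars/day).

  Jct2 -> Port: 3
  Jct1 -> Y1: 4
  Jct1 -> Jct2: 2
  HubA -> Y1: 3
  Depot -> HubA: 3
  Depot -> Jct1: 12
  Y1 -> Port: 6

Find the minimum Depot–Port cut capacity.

8

Augment Depot→HubA→Y1→Port: bottleneck 3, flow now 3.
Augment Depot→Jct1→Jct2→Port: bottleneck 2, flow now 5.
Augment Depot→Jct1→Y1→Port: bottleneck 3, flow now 8.
No augmenting path remains; maximum flow = 8.
By max-flow min-cut, the minimum cut capacity equals the max flow.
In the residual graph, reachable from Depot: {Depot, HubA, Jct1, Y1}.
Min-cut edges: Jct1→Jct2 (2), Y1→Port (6); capacity 2 + 6 = 8.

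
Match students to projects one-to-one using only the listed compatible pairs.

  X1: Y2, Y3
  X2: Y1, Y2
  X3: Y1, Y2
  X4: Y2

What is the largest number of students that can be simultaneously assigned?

3

Unit-capacity flow: source→left, listed edges, right→sink; max matching = max flow.
Augmenting path X1→Y2 (+1); matched 1.
Augmenting path X2→Y1 (+1); matched 2.
Augmenting path X3→Y2→X1→Y3 (+1); matched 3.
No augmenting path remains; maximum matching = 3.
König certificate: {X1, Y1, Y2} is a vertex cover of size 3 (every listed pair touches it), so no matching can be larger.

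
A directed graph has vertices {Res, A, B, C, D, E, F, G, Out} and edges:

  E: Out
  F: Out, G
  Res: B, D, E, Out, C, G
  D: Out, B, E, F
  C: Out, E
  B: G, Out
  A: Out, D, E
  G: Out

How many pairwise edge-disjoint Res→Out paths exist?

6

Assign every edge capacity 1; by Menger, the answer equals the max flow.
Path Res→Out (+1); total 1.
Path Res→B→Out (+1); total 2.
Path Res→C→Out (+1); total 3.
Path Res→D→Out (+1); total 4.
Path Res→E→Out (+1); total 5.
Path Res→G→Out (+1); total 6.
No residual Res→Out path; max flow = 6.
Certifying cut of size 6: {Res→B, Res→C, Res→D, Res→E, Res→G, Res→Out}.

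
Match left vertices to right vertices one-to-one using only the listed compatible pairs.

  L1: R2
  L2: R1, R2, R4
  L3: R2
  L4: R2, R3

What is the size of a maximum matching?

3

Unit-capacity flow: source→left, listed edges, right→sink; max matching = max flow.
Augmenting path L1→R2 (+1); matched 1.
Augmenting path L2→R1 (+1); matched 2.
Augmenting path L4→R3 (+1); matched 3.
No augmenting path remains; maximum matching = 3.
König certificate: {L2, L4, R2} is a vertex cover of size 3 (every listed pair touches it), so no matching can be larger.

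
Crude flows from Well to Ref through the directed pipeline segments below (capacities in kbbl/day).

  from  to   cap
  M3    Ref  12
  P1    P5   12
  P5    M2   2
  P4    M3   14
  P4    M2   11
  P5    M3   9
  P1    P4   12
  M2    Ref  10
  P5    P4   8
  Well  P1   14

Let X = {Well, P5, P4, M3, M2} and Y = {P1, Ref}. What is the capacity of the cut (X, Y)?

Edges leaving {Well, P5, P4, M3, M2}: Well→P1 (14), M3→Ref (12), M2→Ref (10).
Cut capacity = 14 + 12 + 10 = 36.

36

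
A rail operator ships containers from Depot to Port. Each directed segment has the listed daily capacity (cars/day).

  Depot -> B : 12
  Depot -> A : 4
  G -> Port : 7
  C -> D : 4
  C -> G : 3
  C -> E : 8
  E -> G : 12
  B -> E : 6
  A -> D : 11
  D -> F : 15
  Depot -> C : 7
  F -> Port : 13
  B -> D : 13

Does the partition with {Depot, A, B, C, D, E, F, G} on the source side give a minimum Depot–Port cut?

Given cut capacity: 13 + 7 = 20.
Augment Depot→C→G→Port: bottleneck 3, flow now 3.
Augment Depot→A→D→F→Port: bottleneck 4, flow now 7.
Augment Depot→B→D→F→Port: bottleneck 9, flow now 16.
Augment Depot→B→E→G→Port: bottleneck 3, flow now 19.
Augment Depot→C→E→G→Port: bottleneck 1, flow now 20.
No augmenting path remains; maximum flow = 20.
Cut capacity 20 equals the max flow, so it is a minimum cut.

Yes — it is a minimum cut (capacity 20).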